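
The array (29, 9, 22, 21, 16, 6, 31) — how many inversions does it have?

12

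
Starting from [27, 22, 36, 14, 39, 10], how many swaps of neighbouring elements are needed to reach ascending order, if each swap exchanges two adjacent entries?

Minimum adjacent swaps = number of inversions (each swap of adjacent out-of-order elements removes one inversion and no swap can remove more).
Count inversions — for each element, later elements that are smaller:
27: 22, 14, 10 → 3
22: 14, 10 → 2
36: 14, 10 → 2
14: 10 → 1
39: 10 → 1
10: none → 0
Total inversions: 3 + 2 + 2 + 1 + 1 + 0 = 9

There are 9 adjacent swaps.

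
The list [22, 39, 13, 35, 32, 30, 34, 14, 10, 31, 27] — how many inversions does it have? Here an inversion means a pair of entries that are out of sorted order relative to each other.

For each element, count later entries that are smaller:
22 → 13, 14, 10 → 3
39 → 13, 35, 32, 30, 34, 14, 10, 31, 27 → 9
13 → 10 → 1
35 → 32, 30, 34, 14, 10, 31, 27 → 7
32 → 30, 14, 10, 31, 27 → 5
30 → 14, 10, 27 → 3
34 → 14, 10, 31, 27 → 4
14 → 10 → 1
10 → none → 0
31 → 27 → 1
27 → none → 0
Sum: 3 + 9 + 1 + 7 + 5 + 3 + 4 + 1 + 0 + 1 + 0 = 34

34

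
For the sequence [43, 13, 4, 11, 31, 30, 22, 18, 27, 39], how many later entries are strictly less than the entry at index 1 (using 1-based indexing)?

9

The element at index 1 is 43.
Elements after it: 13, 4, 11, 31, 30, 22, 18, 27, 39
Those smaller than 43: 13, 4, 11, 31, 30, 22, 18, 27, 39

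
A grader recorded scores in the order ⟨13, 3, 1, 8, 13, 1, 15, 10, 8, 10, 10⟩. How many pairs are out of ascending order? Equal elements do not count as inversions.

21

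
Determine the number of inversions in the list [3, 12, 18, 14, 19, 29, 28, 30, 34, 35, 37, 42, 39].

There are 3 inversions.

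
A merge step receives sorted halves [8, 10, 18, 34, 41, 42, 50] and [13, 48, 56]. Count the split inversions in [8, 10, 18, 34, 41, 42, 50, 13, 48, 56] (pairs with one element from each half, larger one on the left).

Take each right-half value and tally the left-half values above it:
r = 13: 18, 34, 41, 42, 50 → 5
r = 48: 50 → 1
r = 56: none → 0
Cross-inversions: 5 + 1 + 0 = 6

There are 6 cross-inversions.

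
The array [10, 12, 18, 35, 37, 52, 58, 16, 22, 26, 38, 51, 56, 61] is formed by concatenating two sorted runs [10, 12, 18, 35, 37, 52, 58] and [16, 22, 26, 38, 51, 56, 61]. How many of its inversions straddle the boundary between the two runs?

18

Take each right-half value and tally the left-half values above it:
r = 16: 18, 35, 37, 52, 58 → 5
r = 22: 35, 37, 52, 58 → 4
r = 26: 35, 37, 52, 58 → 4
r = 38: 52, 58 → 2
r = 51: 52, 58 → 2
r = 56: 58 → 1
r = 61: none → 0
Cross-inversions: 5 + 4 + 4 + 2 + 2 + 1 + 0 = 18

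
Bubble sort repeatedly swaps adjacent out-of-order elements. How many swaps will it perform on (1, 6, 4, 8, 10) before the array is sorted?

1

Each adjacent swap fixes exactly one inversion, so the minimum swap count equals the number of inversions.
Count inversions — for each element, later elements that are smaller:
1: none → 0
6: 4 → 1
4: none → 0
8: none → 0
10: none → 0
Total inversions: 0 + 1 + 0 + 0 + 0 = 1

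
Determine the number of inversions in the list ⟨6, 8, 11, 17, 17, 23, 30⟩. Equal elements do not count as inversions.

0

Element-by-element contributions:
6: 0
8: 0
11: 0
17: 0
17: 0
23: 0
30: 0
Sum: 0 + 0 + 0 + 0 + 0 + 0 + 0 = 0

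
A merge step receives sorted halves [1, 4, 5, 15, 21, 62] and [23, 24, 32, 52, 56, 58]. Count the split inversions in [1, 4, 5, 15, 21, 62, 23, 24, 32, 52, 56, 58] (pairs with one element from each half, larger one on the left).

Count, for every r in R, how many entries of L exceed r:
r = 23: 62 → 1
r = 24: 62 → 1
r = 32: 62 → 1
r = 52: 62 → 1
r = 56: 62 → 1
r = 58: 62 → 1
Cross-inversions: 1 + 1 + 1 + 1 + 1 + 1 = 6

6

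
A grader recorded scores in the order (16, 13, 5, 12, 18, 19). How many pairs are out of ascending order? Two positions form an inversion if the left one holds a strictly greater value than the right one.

Count, for each position, how many later elements it exceeds:
16: 3
13: 2
5: 0
12: 0
18: 0
19: 0
Sum: 3 + 2 + 0 + 0 + 0 + 0 = 5

5 inversions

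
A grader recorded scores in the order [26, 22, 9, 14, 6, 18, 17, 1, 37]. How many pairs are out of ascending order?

For each element, count later entries that are smaller:
26 → 22, 9, 14, 6, 18, 17, 1 → 7
22 → 9, 14, 6, 18, 17, 1 → 6
9 → 6, 1 → 2
14 → 6, 1 → 2
6 → 1 → 1
18 → 17, 1 → 2
17 → 1 → 1
1 → none → 0
37 → none → 0
Sum: 7 + 6 + 2 + 2 + 1 + 2 + 1 + 0 + 0 = 21

21 out-of-order pairs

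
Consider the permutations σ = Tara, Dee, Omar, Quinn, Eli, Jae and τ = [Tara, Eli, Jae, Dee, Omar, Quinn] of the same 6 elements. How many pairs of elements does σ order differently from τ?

6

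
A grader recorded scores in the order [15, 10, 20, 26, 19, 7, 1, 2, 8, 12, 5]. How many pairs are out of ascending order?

Count, for each position, how many later elements it exceeds:
15 → 10, 7, 1, 2, 8, 12, 5 → 7
10 → 7, 1, 2, 8, 5 → 5
20 → 19, 7, 1, 2, 8, 12, 5 → 7
26 → 19, 7, 1, 2, 8, 12, 5 → 7
19 → 7, 1, 2, 8, 12, 5 → 6
7 → 1, 2, 5 → 3
1 → none → 0
2 → none → 0
8 → 5 → 1
12 → 5 → 1
5 → none → 0
Sum: 7 + 5 + 7 + 7 + 6 + 3 + 0 + 0 + 1 + 1 + 0 = 37

37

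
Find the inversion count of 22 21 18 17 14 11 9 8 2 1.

For each element, count later entries that are smaller:
22: 9
21: 8
18: 7
17: 6
14: 5
11: 4
9: 3
8: 2
2: 1
1: 0
Sum: 9 + 8 + 7 + 6 + 5 + 4 + 3 + 2 + 1 + 0 = 45

45 inversions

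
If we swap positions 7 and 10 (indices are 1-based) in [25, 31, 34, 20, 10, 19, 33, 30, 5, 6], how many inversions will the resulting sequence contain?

28

Positions 7 and 10 hold 33 and 6; after swapping, the array is [25, 31, 34, 20, 10, 19, 6, 30, 5, 33].
Sweep left to right; for each value list the smaller values that follow it:
25: 5
31: 6
34: 7
20: 4
10: 2
19: 2
6: 1
30: 1
5: 0
33: 0
Sum: 5 + 6 + 7 + 4 + 2 + 2 + 1 + 1 + 0 + 0 = 28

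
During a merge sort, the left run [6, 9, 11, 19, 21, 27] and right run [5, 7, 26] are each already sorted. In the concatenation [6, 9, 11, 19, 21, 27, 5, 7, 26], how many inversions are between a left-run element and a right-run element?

For each element r of the right run, count left-run elements greater than r:
r = 5: 6, 9, 11, 19, 21, 27 → 6
r = 7: 9, 11, 19, 21, 27 → 5
r = 26: 27 → 1
Cross-inversions: 6 + 5 + 1 = 12

Cross-inversions: 12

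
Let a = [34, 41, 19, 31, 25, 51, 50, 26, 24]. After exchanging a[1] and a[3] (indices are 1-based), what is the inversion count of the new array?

Inversions: 19

Positions 1 and 3 hold 34 and 19; after swapping, the array is [19, 41, 34, 31, 25, 51, 50, 26, 24].
Count, for each position, how many later elements it exceeds:
19: 0
41: 5
34: 4
31: 3
25: 1
51: 3
50: 2
26: 1
24: 0
Sum: 0 + 5 + 4 + 3 + 1 + 3 + 2 + 1 + 0 = 19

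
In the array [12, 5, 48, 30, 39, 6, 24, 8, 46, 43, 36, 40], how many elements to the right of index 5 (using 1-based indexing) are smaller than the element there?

4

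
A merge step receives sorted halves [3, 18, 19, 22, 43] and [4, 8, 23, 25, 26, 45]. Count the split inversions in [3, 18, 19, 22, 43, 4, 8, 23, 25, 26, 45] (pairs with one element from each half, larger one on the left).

11 split inversions

Take each right-half value and tally the left-half values above it:
r = 4: 18, 19, 22, 43 → 4
r = 8: 18, 19, 22, 43 → 4
r = 23: 43 → 1
r = 25: 43 → 1
r = 26: 43 → 1
r = 45: none → 0
Cross-inversions: 4 + 4 + 1 + 1 + 1 + 0 = 11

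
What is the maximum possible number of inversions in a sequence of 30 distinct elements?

There are 435 inversions.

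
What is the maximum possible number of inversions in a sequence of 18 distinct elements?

153

The maximum occurs when the array is in strictly decreasing order: every one of the C(18, 2) pairs is inverted.
C(18, 2) = 18·17/2 = 153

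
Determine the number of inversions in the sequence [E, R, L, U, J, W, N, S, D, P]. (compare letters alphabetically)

21 inversions

For each element, count later entries that are smaller:
E → D → 1
R → L, J, N, D, P → 5
L → J, D → 2
U → J, N, S, D, P → 5
J → D → 1
W → N, S, D, P → 4
N → D → 1
S → D, P → 2
D → none → 0
P → none → 0
Sum: 1 + 5 + 2 + 5 + 1 + 4 + 1 + 2 + 0 + 0 = 21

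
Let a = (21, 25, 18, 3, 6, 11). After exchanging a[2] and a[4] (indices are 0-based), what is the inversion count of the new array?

10

Positions 2 and 4 hold 18 and 6; after swapping, the array is [21, 25, 6, 3, 18, 11].
Sweep left to right; for each value list the smaller values that follow it:
21: 4
25: 4
6: 1
3: 0
18: 1
11: 0
Sum: 4 + 4 + 1 + 0 + 1 + 0 = 10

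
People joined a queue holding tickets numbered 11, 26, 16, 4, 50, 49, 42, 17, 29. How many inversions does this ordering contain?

Element-by-element contributions:
11 → 4 → 1
26 → 16, 4, 17 → 3
16 → 4 → 1
4 → none → 0
50 → 49, 42, 17, 29 → 4
49 → 42, 17, 29 → 3
42 → 17, 29 → 2
17 → none → 0
29 → none → 0
Sum: 1 + 3 + 1 + 0 + 4 + 3 + 2 + 0 + 0 = 14

14 out-of-order pairs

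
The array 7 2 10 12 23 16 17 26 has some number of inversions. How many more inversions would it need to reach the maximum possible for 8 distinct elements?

Maximum inversions for 8 distinct elements is C(8, 2) = 8·7/2 = 28.
Current inversions — for each element, count later smaller elements:
7: 1
2: 0
10: 0
12: 0
23: 2
16: 0
17: 0
26: 0
Current total: 1 + 0 + 0 + 0 + 2 + 0 + 0 + 0 = 3
Shortfall: 28 − 3 = 25

25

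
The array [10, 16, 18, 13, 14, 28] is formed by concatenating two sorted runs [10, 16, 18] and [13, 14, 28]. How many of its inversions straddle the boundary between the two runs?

4 cross-inversions

Take each right-half value and tally the left-half values above it:
r = 13: 16, 18 → 2
r = 14: 16, 18 → 2
r = 28: none → 0
Cross-inversions: 2 + 2 + 0 = 4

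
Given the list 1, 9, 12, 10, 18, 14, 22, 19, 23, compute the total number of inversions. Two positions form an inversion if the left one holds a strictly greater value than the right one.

3

Sweep left to right; for each value list the smaller values that follow it:
1: 0
9: 0
12: 1
10: 0
18: 1
14: 0
22: 1
19: 0
23: 0
Sum: 0 + 0 + 1 + 0 + 1 + 0 + 1 + 0 + 0 = 3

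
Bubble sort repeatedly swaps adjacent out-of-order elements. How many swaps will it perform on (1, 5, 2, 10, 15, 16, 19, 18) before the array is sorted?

Swaps: 2

Each adjacent swap fixes exactly one inversion, so the minimum swap count equals the number of inversions.
Count inversions — for each element, later elements that are smaller:
1: none → 0
5: 2 → 1
2: none → 0
10: none → 0
15: none → 0
16: none → 0
19: 18 → 1
18: none → 0
Total inversions: 0 + 1 + 0 + 0 + 0 + 0 + 1 + 0 = 2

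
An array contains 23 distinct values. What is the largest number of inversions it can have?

The maximum occurs when the array is in strictly decreasing order: every one of the C(23, 2) pairs is inverted.
C(23, 2) = 23·22/2 = 253

253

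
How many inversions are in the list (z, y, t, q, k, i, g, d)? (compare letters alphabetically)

For each element, count later entries that are smaller:
z: 7
y: 6
t: 5
q: 4
k: 3
i: 2
g: 1
d: 0
Sum: 7 + 6 + 5 + 4 + 3 + 2 + 1 + 0 = 28

28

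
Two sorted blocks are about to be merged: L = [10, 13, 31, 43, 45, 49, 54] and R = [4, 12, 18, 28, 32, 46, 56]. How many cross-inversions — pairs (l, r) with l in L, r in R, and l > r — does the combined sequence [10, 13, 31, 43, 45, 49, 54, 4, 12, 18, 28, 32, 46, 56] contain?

29

For each element r of the right run, count left-run elements greater than r:
r = 4: 10, 13, 31, 43, 45, 49, 54 → 7
r = 12: 13, 31, 43, 45, 49, 54 → 6
r = 18: 31, 43, 45, 49, 54 → 5
r = 28: 31, 43, 45, 49, 54 → 5
r = 32: 43, 45, 49, 54 → 4
r = 46: 49, 54 → 2
r = 56: none → 0
Cross-inversions: 7 + 6 + 5 + 5 + 4 + 2 + 0 = 29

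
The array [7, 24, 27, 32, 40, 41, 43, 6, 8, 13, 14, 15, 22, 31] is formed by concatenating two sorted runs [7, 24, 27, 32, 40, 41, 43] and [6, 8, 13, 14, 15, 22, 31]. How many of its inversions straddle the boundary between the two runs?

Count, for every r in R, how many entries of L exceed r:
r = 6: 7, 24, 27, 32, 40, 41, 43 → 7
r = 8: 24, 27, 32, 40, 41, 43 → 6
r = 13: 24, 27, 32, 40, 41, 43 → 6
r = 14: 24, 27, 32, 40, 41, 43 → 6
r = 15: 24, 27, 32, 40, 41, 43 → 6
r = 22: 24, 27, 32, 40, 41, 43 → 6
r = 31: 32, 40, 41, 43 → 4
Cross-inversions: 7 + 6 + 6 + 6 + 6 + 6 + 4 = 41

41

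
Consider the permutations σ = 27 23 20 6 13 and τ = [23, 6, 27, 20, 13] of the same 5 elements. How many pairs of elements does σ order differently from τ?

3

Assign each item its position (1..5) in the first ordering, then rewrite the second ordering as that position sequence:
positions: 27→1, 23→2, 20→3, 6→4, 13→5
second ordering as positions: [2, 4, 1, 3, 5]
Discordant pairs = inversions in this position sequence.
2: 1 → 1
4: 1, 3 → 2
1: 0
3: 0
5: 0
Total: 1 + 2 + 0 + 0 + 0 = 3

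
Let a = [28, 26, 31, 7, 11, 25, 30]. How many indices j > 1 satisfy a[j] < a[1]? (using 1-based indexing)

4

The element at index 1 is 28.
Elements after it: 26, 31, 7, 11, 25, 30
Those smaller than 28: 26, 7, 11, 25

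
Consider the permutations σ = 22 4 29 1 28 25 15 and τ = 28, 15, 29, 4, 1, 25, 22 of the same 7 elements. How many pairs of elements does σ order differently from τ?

Assign each item its position (1..7) in the first ordering, then rewrite the second ordering as that position sequence:
positions: 22→1, 4→2, 29→3, 1→4, 28→5, 25→6, 15→7
second ordering as positions: [5, 7, 3, 2, 4, 6, 1]
Discordant pairs = inversions in this position sequence.
5: 3, 2, 4, 1 → 4
7: 3, 2, 4, 6, 1 → 5
3: 2, 1 → 2
2: 1 → 1
4: 1 → 1
6: 1 → 1
1: 0
Total: 4 + 5 + 2 + 1 + 1 + 1 + 0 = 14

14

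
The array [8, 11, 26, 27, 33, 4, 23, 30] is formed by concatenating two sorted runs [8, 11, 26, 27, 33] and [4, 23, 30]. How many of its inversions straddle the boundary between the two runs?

9 cross-inversions

Take each right-half value and tally the left-half values above it:
r = 4: 8, 11, 26, 27, 33 → 5
r = 23: 26, 27, 33 → 3
r = 30: 33 → 1
Cross-inversions: 5 + 3 + 1 = 9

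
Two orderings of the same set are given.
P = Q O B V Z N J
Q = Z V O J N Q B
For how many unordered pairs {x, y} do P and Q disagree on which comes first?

Assign each item its position (1..7) in the first ordering, then rewrite the second ordering as that position sequence:
positions: Q→1, O→2, B→3, V→4, Z→5, N→6, J→7
second ordering as positions: [5, 4, 2, 7, 6, 1, 3]
Discordant pairs = inversions in this position sequence.
5: 4, 2, 1, 3 → 4
4: 2, 1, 3 → 3
2: 1 → 1
7: 6, 1, 3 → 3
6: 1, 3 → 2
1: 0
3: 0
Total: 4 + 3 + 1 + 3 + 2 + 0 + 0 = 13

13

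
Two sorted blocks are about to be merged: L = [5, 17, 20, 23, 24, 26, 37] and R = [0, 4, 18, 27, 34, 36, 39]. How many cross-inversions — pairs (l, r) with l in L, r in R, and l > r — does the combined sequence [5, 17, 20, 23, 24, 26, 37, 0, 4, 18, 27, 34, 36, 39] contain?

For each element r of the right run, count left-run elements greater than r:
r = 0: 5, 17, 20, 23, 24, 26, 37 → 7
r = 4: 5, 17, 20, 23, 24, 26, 37 → 7
r = 18: 20, 23, 24, 26, 37 → 5
r = 27: 37 → 1
r = 34: 37 → 1
r = 36: 37 → 1
r = 39: none → 0
Cross-inversions: 7 + 7 + 5 + 1 + 1 + 1 + 0 = 22

22 cross-inversions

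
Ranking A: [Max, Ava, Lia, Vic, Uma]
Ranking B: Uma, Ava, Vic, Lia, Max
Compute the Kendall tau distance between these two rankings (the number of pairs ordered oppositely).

Assign each item its position (1..5) in the first ordering, then rewrite the second ordering as that position sequence:
positions: Max→1, Ava→2, Lia→3, Vic→4, Uma→5
second ordering as positions: [5, 2, 4, 3, 1]
Discordant pairs = inversions in this position sequence.
5: 2, 4, 3, 1 → 4
2: 1 → 1
4: 3, 1 → 2
3: 1 → 1
1: 0
Total: 4 + 1 + 2 + 1 + 0 = 8

8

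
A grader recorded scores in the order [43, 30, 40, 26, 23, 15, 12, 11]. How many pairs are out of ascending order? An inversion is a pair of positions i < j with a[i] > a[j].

Count, for each position, how many later elements it exceeds:
43 → 30, 40, 26, 23, 15, 12, 11 → 7
30 → 26, 23, 15, 12, 11 → 5
40 → 26, 23, 15, 12, 11 → 5
26 → 23, 15, 12, 11 → 4
23 → 15, 12, 11 → 3
15 → 12, 11 → 2
12 → 11 → 1
11 → none → 0
Sum: 7 + 5 + 5 + 4 + 3 + 2 + 1 + 0 = 27

There are 27 inversions.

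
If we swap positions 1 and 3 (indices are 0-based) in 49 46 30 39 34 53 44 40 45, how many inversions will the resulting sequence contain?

17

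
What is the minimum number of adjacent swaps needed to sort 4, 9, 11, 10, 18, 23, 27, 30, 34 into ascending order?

1 adjacent swap

Each adjacent swap fixes exactly one inversion, so the minimum swap count equals the number of inversions.
Count inversions — for each element, later elements that are smaller:
4: none → 0
9: none → 0
11: 10 → 1
10: none → 0
18: none → 0
23: none → 0
27: none → 0
30: none → 0
34: none → 0
Total inversions: 0 + 0 + 1 + 0 + 0 + 0 + 0 + 0 + 0 = 1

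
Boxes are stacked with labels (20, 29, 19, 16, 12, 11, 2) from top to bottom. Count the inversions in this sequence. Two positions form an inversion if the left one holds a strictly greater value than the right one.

For each element, count later entries that are smaller:
20: 5
29: 5
19: 4
16: 3
12: 2
11: 1
2: 0
Sum: 5 + 5 + 4 + 3 + 2 + 1 + 0 = 20

20 inversions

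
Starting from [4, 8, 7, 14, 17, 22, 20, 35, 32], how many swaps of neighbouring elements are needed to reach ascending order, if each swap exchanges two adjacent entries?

The minimum number of adjacent swaps to sort an array equals its inversion count, since every such swap removes exactly one inversion.
Count inversions — for each element, later elements that are smaller:
4: none → 0
8: 7 → 1
7: none → 0
14: none → 0
17: none → 0
22: 20 → 1
20: none → 0
35: 32 → 1
32: none → 0
Total inversions: 0 + 1 + 0 + 0 + 0 + 1 + 0 + 1 + 0 = 3

3 swaps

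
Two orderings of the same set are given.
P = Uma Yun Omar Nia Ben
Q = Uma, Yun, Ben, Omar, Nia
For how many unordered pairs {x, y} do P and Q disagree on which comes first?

Assign each item its position (1..5) in the first ordering, then rewrite the second ordering as that position sequence:
positions: Uma→1, Yun→2, Omar→3, Nia→4, Ben→5
second ordering as positions: [1, 2, 5, 3, 4]
Discordant pairs = inversions in this position sequence.
1: 0
2: 0
5: 3, 4 → 2
3: 0
4: 0
Total: 0 + 0 + 2 + 0 + 0 = 2

2 disagreeing pairs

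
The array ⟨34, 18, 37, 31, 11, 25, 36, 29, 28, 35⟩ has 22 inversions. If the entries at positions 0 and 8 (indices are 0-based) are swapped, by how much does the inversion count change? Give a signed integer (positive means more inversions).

Positions 0 and 8 hold 34 and 28; after swapping, the array is [28, 18, 37, 31, 11, 25, 36, 29, 34, 35].
For each element, count later entries that are smaller:
28: 3
18: 1
37: 7
31: 3
11: 0
25: 0
36: 3
29: 0
34: 0
35: 0
Sum: 3 + 1 + 7 + 3 + 0 + 0 + 3 + 0 + 0 + 0 = 17
Change: 17 − 22 = -5

-5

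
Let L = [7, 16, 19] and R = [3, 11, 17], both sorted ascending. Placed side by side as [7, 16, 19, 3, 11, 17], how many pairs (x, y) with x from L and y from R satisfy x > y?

6 cross-inversions

For each element r of the right run, count left-run elements greater than r:
r = 3: 7, 16, 19 → 3
r = 11: 16, 19 → 2
r = 17: 19 → 1
Cross-inversions: 3 + 2 + 1 = 6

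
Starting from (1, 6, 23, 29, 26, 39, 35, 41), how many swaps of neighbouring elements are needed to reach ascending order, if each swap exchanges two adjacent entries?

2

The minimum number of adjacent swaps to sort an array equals its inversion count, since every such swap removes exactly one inversion.
Count inversions — for each element, later elements that are smaller:
1: none → 0
6: none → 0
23: none → 0
29: 26 → 1
26: none → 0
39: 35 → 1
35: none → 0
41: none → 0
Total inversions: 0 + 0 + 0 + 1 + 0 + 1 + 0 + 0 = 2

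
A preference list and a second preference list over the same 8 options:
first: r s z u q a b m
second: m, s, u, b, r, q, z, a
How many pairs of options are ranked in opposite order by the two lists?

Assign each item its position (1..8) in the first ordering, then rewrite the second ordering as that position sequence:
positions: r→1, s→2, z→3, u→4, q→5, a→6, b→7, m→8
second ordering as positions: [8, 2, 4, 7, 1, 5, 3, 6]
Discordant pairs = inversions in this position sequence.
8: 2, 4, 7, 1, 5, 3, 6 → 7
2: 1 → 1
4: 1, 3 → 2
7: 1, 5, 3, 6 → 4
1: 0
5: 3 → 1
3: 0
6: 0
Total: 7 + 1 + 2 + 4 + 0 + 1 + 0 + 0 = 15

Pairs: 15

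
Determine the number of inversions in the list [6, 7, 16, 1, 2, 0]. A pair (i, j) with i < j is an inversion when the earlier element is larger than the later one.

For each element, count later entries that are smaller:
6: 3
7: 3
16: 3
1: 1
2: 1
0: 0
Sum: 3 + 3 + 3 + 1 + 1 + 0 = 11

11 out-of-order pairs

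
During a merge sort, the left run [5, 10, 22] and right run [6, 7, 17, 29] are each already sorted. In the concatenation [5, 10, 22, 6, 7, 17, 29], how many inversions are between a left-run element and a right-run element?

5 split inversions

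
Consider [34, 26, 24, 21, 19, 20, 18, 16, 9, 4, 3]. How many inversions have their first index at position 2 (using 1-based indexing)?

9 such elements

The element at index 2 is 26.
Elements after it: 24, 21, 19, 20, 18, 16, 9, 4, 3
Those smaller than 26: 24, 21, 19, 20, 18, 16, 9, 4, 3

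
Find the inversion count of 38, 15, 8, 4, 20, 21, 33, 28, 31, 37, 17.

Element-by-element contributions:
38: 10
15: 2
8: 1
4: 0
20: 1
21: 1
33: 3
28: 1
31: 1
37: 1
17: 0
Sum: 10 + 2 + 1 + 0 + 1 + 1 + 3 + 1 + 1 + 1 + 0 = 21

There are 21 inversions.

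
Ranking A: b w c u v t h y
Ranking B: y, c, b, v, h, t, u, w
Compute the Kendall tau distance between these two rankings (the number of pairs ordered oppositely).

17

Assign each item its position (1..8) in the first ordering, then rewrite the second ordering as that position sequence:
positions: b→1, w→2, c→3, u→4, v→5, t→6, h→7, y→8
second ordering as positions: [8, 3, 1, 5, 7, 6, 4, 2]
Discordant pairs = inversions in this position sequence.
8: 3, 1, 5, 7, 6, 4, 2 → 7
3: 1, 2 → 2
1: 0
5: 4, 2 → 2
7: 6, 4, 2 → 3
6: 4, 2 → 2
4: 2 → 1
2: 0
Total: 7 + 2 + 0 + 2 + 3 + 2 + 1 + 0 = 17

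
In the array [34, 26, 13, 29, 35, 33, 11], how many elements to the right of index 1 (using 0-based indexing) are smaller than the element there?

The element at index 1 is 26.
Elements after it: 13, 29, 35, 33, 11
Those smaller than 26: 13, 11

2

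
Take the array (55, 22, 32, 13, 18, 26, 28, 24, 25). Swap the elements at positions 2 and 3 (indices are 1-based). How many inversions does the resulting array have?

Positions 2 and 3 hold 22 and 32; after swapping, the array is [55, 32, 22, 13, 18, 26, 28, 24, 25].
Sweep left to right; for each value list the smaller values that follow it:
55 → 32, 22, 13, 18, 26, 28, 24, 25 → 8
32 → 22, 13, 18, 26, 28, 24, 25 → 7
22 → 13, 18 → 2
13 → none → 0
18 → none → 0
26 → 24, 25 → 2
28 → 24, 25 → 2
24 → none → 0
25 → none → 0
Sum: 8 + 7 + 2 + 0 + 0 + 2 + 2 + 0 + 0 = 21

Inversions: 21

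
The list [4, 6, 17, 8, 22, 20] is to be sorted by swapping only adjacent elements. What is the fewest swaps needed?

2

Each adjacent swap fixes exactly one inversion, so the minimum swap count equals the number of inversions.
Count inversions — for each element, later elements that are smaller:
4: none → 0
6: none → 0
17: 8 → 1
8: none → 0
22: 20 → 1
20: none → 0
Total inversions: 0 + 0 + 1 + 0 + 1 + 0 = 2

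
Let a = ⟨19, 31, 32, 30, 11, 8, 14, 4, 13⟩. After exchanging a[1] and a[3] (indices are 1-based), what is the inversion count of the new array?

30 inversions

Positions 1 and 3 hold 19 and 32; after swapping, the array is [32, 31, 19, 30, 11, 8, 14, 4, 13].
Element-by-element contributions:
32 → 31, 19, 30, 11, 8, 14, 4, 13 → 8
31 → 19, 30, 11, 8, 14, 4, 13 → 7
19 → 11, 8, 14, 4, 13 → 5
30 → 11, 8, 14, 4, 13 → 5
11 → 8, 4 → 2
8 → 4 → 1
14 → 4, 13 → 2
4 → none → 0
13 → none → 0
Sum: 8 + 7 + 5 + 5 + 2 + 1 + 2 + 0 + 0 = 30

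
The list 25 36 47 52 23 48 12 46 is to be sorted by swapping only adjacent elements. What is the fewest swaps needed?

14 adjacent swaps

Each adjacent swap fixes exactly one inversion, so the minimum swap count equals the number of inversions.
Count inversions — for each element, later elements that are smaller:
25: 23, 12 → 2
36: 23, 12 → 2
47: 23, 12, 46 → 3
52: 23, 48, 12, 46 → 4
23: 12 → 1
48: 12, 46 → 2
12: none → 0
46: none → 0
Total inversions: 2 + 2 + 3 + 4 + 1 + 2 + 0 + 0 = 14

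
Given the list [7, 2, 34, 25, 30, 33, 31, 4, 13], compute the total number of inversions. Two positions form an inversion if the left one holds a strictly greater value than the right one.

17 inversions

For each element, count later entries that are smaller:
7 → 2, 4 → 2
2 → none → 0
34 → 25, 30, 33, 31, 4, 13 → 6
25 → 4, 13 → 2
30 → 4, 13 → 2
33 → 31, 4, 13 → 3
31 → 4, 13 → 2
4 → none → 0
13 → none → 0
Sum: 2 + 0 + 6 + 2 + 2 + 3 + 2 + 0 + 0 = 17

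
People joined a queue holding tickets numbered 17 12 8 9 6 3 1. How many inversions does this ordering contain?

20

For each element, count later entries that are smaller:
17: 6
12: 5
8: 3
9: 3
6: 2
3: 1
1: 0
Sum: 6 + 5 + 3 + 3 + 2 + 1 + 0 = 20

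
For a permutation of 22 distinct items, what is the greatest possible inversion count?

There are 231 inversions.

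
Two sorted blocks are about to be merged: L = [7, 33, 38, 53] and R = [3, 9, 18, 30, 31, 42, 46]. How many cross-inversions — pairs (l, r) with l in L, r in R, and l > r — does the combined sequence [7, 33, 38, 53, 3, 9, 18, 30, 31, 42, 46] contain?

Take each right-half value and tally the left-half values above it:
r = 3: 7, 33, 38, 53 → 4
r = 9: 33, 38, 53 → 3
r = 18: 33, 38, 53 → 3
r = 30: 33, 38, 53 → 3
r = 31: 33, 38, 53 → 3
r = 42: 53 → 1
r = 46: 53 → 1
Cross-inversions: 4 + 3 + 3 + 3 + 3 + 1 + 1 = 18

Split inversions: 18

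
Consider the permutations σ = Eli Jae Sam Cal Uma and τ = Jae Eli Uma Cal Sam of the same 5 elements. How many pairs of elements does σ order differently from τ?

4 discordant pairs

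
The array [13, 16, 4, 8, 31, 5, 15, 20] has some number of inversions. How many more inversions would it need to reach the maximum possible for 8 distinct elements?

Maximum inversions for 8 distinct elements is C(8, 2) = 8·7/2 = 28.
Current inversions — for each element, count later smaller elements:
13: 3
16: 4
4: 0
8: 1
31: 3
5: 0
15: 0
20: 0
Current total: 3 + 4 + 0 + 1 + 3 + 0 + 0 + 0 = 11
Shortfall: 28 − 11 = 17

17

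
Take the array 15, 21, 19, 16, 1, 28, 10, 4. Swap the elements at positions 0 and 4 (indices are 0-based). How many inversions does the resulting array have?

17 inversions

Positions 0 and 4 hold 15 and 1; after swapping, the array is [1, 21, 19, 16, 15, 28, 10, 4].
Count, for each position, how many later elements it exceeds:
1: 0
21: 5
19: 4
16: 3
15: 2
28: 2
10: 1
4: 0
Sum: 0 + 5 + 4 + 3 + 2 + 2 + 1 + 0 = 17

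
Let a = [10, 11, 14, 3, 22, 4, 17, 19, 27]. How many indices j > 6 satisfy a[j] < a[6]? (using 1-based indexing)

0 such elements

The element at index 6 is 4.
Elements after it: 17, 19, 27
None of them are smaller than 4.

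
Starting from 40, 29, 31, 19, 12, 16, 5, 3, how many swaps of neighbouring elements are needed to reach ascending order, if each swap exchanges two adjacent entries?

Each adjacent swap fixes exactly one inversion, so the minimum swap count equals the number of inversions.
Count inversions — for each element, later elements that are smaller:
40: 29, 31, 19, 12, 16, 5, 3 → 7
29: 19, 12, 16, 5, 3 → 5
31: 19, 12, 16, 5, 3 → 5
19: 12, 16, 5, 3 → 4
12: 5, 3 → 2
16: 5, 3 → 2
5: 3 → 1
3: none → 0
Total inversions: 7 + 5 + 5 + 4 + 2 + 2 + 1 + 0 = 26

26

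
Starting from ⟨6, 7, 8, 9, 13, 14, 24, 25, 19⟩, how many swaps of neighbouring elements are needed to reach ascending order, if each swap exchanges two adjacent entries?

Each adjacent swap fixes exactly one inversion, so the minimum swap count equals the number of inversions.
Count inversions — for each element, later elements that are smaller:
6: none → 0
7: none → 0
8: none → 0
9: none → 0
13: none → 0
14: none → 0
24: 19 → 1
25: 19 → 1
19: none → 0
Total inversions: 0 + 0 + 0 + 0 + 0 + 0 + 1 + 1 + 0 = 2

2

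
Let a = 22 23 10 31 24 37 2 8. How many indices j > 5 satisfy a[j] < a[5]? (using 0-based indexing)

2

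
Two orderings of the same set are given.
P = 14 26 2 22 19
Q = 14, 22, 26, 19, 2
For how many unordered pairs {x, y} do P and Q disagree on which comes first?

Assign each item its position (1..5) in the first ordering, then rewrite the second ordering as that position sequence:
positions: 14→1, 26→2, 2→3, 22→4, 19→5
second ordering as positions: [1, 4, 2, 5, 3]
Discordant pairs = inversions in this position sequence.
1: 0
4: 2, 3 → 2
2: 0
5: 3 → 1
3: 0
Total: 0 + 2 + 0 + 1 + 0 = 3

3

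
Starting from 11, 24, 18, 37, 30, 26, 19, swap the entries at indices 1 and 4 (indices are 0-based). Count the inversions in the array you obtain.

9

Positions 1 and 4 hold 24 and 30; after swapping, the array is [11, 30, 18, 37, 24, 26, 19].
Sweep left to right; for each value list the smaller values that follow it:
11 → none → 0
30 → 18, 24, 26, 19 → 4
18 → none → 0
37 → 24, 26, 19 → 3
24 → 19 → 1
26 → 19 → 1
19 → none → 0
Sum: 0 + 4 + 0 + 3 + 1 + 1 + 0 = 9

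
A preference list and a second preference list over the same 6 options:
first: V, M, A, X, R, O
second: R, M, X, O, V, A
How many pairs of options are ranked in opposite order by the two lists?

Assign each item its position (1..6) in the first ordering, then rewrite the second ordering as that position sequence:
positions: V→1, M→2, A→3, X→4, R→5, O→6
second ordering as positions: [5, 2, 4, 6, 1, 3]
Discordant pairs = inversions in this position sequence.
5: 2, 4, 1, 3 → 4
2: 1 → 1
4: 1, 3 → 2
6: 1, 3 → 2
1: 0
3: 0
Total: 4 + 1 + 2 + 2 + 0 + 0 = 9

Pairs: 9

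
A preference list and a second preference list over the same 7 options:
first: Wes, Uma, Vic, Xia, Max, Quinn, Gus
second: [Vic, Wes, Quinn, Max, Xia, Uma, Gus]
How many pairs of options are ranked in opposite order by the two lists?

Assign each item its position (1..7) in the first ordering, then rewrite the second ordering as that position sequence:
positions: Wes→1, Uma→2, Vic→3, Xia→4, Max→5, Quinn→6, Gus→7
second ordering as positions: [3, 1, 6, 5, 4, 2, 7]
Discordant pairs = inversions in this position sequence.
3: 1, 2 → 2
1: 0
6: 5, 4, 2 → 3
5: 4, 2 → 2
4: 2 → 1
2: 0
7: 0
Total: 2 + 0 + 3 + 2 + 1 + 0 + 0 = 8

Pairs: 8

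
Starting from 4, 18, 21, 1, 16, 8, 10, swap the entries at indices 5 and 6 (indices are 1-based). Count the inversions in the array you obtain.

10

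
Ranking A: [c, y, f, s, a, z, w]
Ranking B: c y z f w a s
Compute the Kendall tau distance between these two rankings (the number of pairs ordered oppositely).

Assign each item its position (1..7) in the first ordering, then rewrite the second ordering as that position sequence:
positions: c→1, y→2, f→3, s→4, a→5, z→6, w→7
second ordering as positions: [1, 2, 6, 3, 7, 5, 4]
Discordant pairs = inversions in this position sequence.
1: 0
2: 0
6: 3, 5, 4 → 3
3: 0
7: 5, 4 → 2
5: 4 → 1
4: 0
Total: 0 + 0 + 3 + 0 + 2 + 1 + 0 = 6

6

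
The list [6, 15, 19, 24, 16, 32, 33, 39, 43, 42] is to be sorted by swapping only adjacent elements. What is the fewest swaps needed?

Each adjacent swap fixes exactly one inversion, so the minimum swap count equals the number of inversions.
Count inversions — for each element, later elements that are smaller:
6: none → 0
15: none → 0
19: 16 → 1
24: 16 → 1
16: none → 0
32: none → 0
33: none → 0
39: none → 0
43: 42 → 1
42: none → 0
Total inversions: 0 + 0 + 1 + 1 + 0 + 0 + 0 + 0 + 1 + 0 = 3

3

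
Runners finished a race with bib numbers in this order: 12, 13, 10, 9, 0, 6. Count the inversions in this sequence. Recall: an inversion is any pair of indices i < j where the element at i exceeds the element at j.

13 out-of-order pairs

Count, for each position, how many later elements it exceeds:
12 → 10, 9, 0, 6 → 4
13 → 10, 9, 0, 6 → 4
10 → 9, 0, 6 → 3
9 → 0, 6 → 2
0 → none → 0
6 → none → 0
Sum: 4 + 4 + 3 + 2 + 0 + 0 = 13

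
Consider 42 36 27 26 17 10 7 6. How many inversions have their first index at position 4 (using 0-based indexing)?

The element at index 4 is 17.
Elements after it: 10, 7, 6
Those smaller than 17: 10, 7, 6

3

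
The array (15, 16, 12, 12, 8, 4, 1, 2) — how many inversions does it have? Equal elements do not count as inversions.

25

Element-by-element contributions:
15 → 12, 12, 8, 4, 1, 2 → 6
16 → 12, 12, 8, 4, 1, 2 → 6
12 → 8, 4, 1, 2 → 4
12 → 8, 4, 1, 2 → 4
8 → 4, 1, 2 → 3
4 → 1, 2 → 2
1 → none → 0
2 → none → 0
Sum: 6 + 6 + 4 + 4 + 3 + 2 + 0 + 0 = 25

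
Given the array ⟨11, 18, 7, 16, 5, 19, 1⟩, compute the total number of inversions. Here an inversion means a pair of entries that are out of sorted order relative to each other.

13

Element-by-element contributions:
11: 3
18: 4
7: 2
16: 2
5: 1
19: 1
1: 0
Sum: 3 + 4 + 2 + 2 + 1 + 1 + 0 = 13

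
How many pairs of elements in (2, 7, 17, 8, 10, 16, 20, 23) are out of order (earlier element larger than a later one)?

Sweep left to right; for each value list the smaller values that follow it:
2 → none → 0
7 → none → 0
17 → 8, 10, 16 → 3
8 → none → 0
10 → none → 0
16 → none → 0
20 → none → 0
23 → none → 0
Sum: 0 + 0 + 3 + 0 + 0 + 0 + 0 + 0 = 3

3 out-of-order pairs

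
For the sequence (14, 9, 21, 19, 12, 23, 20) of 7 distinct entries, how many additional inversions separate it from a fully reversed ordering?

14

Maximum inversions for 7 distinct elements is C(7, 2) = 7·6/2 = 21.
Current inversions — for each element, count later smaller elements:
14: 2
9: 0
21: 3
19: 1
12: 0
23: 1
20: 0
Current total: 2 + 0 + 3 + 1 + 0 + 1 + 0 = 7
Shortfall: 21 − 7 = 14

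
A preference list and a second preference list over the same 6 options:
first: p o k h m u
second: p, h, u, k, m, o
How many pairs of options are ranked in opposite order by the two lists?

Assign each item its position (1..6) in the first ordering, then rewrite the second ordering as that position sequence:
positions: p→1, o→2, k→3, h→4, m→5, u→6
second ordering as positions: [1, 4, 6, 3, 5, 2]
Discordant pairs = inversions in this position sequence.
1: 0
4: 3, 2 → 2
6: 3, 5, 2 → 3
3: 2 → 1
5: 2 → 1
2: 0
Total: 0 + 2 + 3 + 1 + 1 + 0 = 7

7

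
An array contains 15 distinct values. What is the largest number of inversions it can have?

The maximum occurs when the array is in strictly decreasing order: every one of the C(15, 2) pairs is inverted.
C(15, 2) = 15·14/2 = 105

105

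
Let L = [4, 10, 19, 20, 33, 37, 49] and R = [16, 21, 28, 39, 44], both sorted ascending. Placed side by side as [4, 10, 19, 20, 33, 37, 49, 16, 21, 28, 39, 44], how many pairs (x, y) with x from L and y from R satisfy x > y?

Count, for every r in R, how many entries of L exceed r:
r = 16: 19, 20, 33, 37, 49 → 5
r = 21: 33, 37, 49 → 3
r = 28: 33, 37, 49 → 3
r = 39: 49 → 1
r = 44: 49 → 1
Cross-inversions: 5 + 3 + 3 + 1 + 1 = 13

13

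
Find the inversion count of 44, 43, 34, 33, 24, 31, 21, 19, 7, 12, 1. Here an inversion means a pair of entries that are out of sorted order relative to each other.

53 out-of-order pairs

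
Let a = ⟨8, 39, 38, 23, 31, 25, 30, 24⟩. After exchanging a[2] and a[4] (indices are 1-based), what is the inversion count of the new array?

Positions 2 and 4 hold 39 and 23; after swapping, the array is [8, 23, 38, 39, 31, 25, 30, 24].
Count, for each position, how many later elements it exceeds:
8: 0
23: 0
38: 4
39: 4
31: 3
25: 1
30: 1
24: 0
Sum: 0 + 0 + 4 + 4 + 3 + 1 + 1 + 0 = 13

13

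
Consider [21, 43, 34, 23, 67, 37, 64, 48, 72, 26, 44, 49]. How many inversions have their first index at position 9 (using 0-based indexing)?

0

The element at index 9 is 26.
Elements after it: 44, 49
None of them are smaller than 26.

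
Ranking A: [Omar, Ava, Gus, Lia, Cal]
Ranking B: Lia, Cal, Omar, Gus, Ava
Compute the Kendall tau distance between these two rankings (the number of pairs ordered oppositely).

7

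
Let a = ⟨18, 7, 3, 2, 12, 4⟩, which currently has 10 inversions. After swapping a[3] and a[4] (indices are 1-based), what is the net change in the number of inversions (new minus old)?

Positions 3 and 4 hold 3 and 2; after swapping, the array is [18, 7, 2, 3, 12, 4].
Element-by-element contributions:
18 → 7, 2, 3, 12, 4 → 5
7 → 2, 3, 4 → 3
2 → none → 0
3 → none → 0
12 → 4 → 1
4 → none → 0
Sum: 5 + 3 + 0 + 0 + 1 + 0 = 9
Change: 9 − 10 = -1

-1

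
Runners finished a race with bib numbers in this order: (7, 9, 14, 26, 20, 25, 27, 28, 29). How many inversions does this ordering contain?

There are 2 inversions.

Element-by-element contributions:
7 → none → 0
9 → none → 0
14 → none → 0
26 → 20, 25 → 2
20 → none → 0
25 → none → 0
27 → none → 0
28 → none → 0
29 → none → 0
Sum: 0 + 0 + 0 + 2 + 0 + 0 + 0 + 0 + 0 = 2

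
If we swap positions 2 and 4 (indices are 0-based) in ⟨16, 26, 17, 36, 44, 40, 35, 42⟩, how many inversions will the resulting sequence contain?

Positions 2 and 4 hold 17 and 44; after swapping, the array is [16, 26, 44, 36, 17, 40, 35, 42].
For each element, count later entries that are smaller:
16 → none → 0
26 → 17 → 1
44 → 36, 17, 40, 35, 42 → 5
36 → 17, 35 → 2
17 → none → 0
40 → 35 → 1
35 → none → 0
42 → none → 0
Sum: 0 + 1 + 5 + 2 + 0 + 1 + 0 + 0 = 9

There are 9 inversions.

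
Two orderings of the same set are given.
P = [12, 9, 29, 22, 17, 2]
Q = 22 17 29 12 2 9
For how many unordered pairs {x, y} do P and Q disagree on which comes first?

Assign each item its position (1..6) in the first ordering, then rewrite the second ordering as that position sequence:
positions: 12→1, 9→2, 29→3, 22→4, 17→5, 2→6
second ordering as positions: [4, 5, 3, 1, 6, 2]
Discordant pairs = inversions in this position sequence.
4: 3, 1, 2 → 3
5: 3, 1, 2 → 3
3: 1, 2 → 2
1: 0
6: 2 → 1
2: 0
Total: 3 + 3 + 2 + 0 + 1 + 0 = 9

There are 9 disagreeing pairs.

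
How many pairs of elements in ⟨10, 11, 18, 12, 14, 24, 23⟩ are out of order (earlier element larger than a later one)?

3 inversions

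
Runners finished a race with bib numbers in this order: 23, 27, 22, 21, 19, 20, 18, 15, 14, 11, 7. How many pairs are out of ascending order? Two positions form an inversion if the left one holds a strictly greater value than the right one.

53

Sweep left to right; for each value list the smaller values that follow it:
23: 9
27: 9
22: 8
21: 7
19: 5
20: 5
18: 4
15: 3
14: 2
11: 1
7: 0
Sum: 9 + 9 + 8 + 7 + 5 + 5 + 4 + 3 + 2 + 1 + 0 = 53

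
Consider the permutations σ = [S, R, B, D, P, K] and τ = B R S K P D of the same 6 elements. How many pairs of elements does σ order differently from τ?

6 discordant pairs

Assign each item its position (1..6) in the first ordering, then rewrite the second ordering as that position sequence:
positions: S→1, R→2, B→3, D→4, P→5, K→6
second ordering as positions: [3, 2, 1, 6, 5, 4]
Discordant pairs = inversions in this position sequence.
3: 2, 1 → 2
2: 1 → 1
1: 0
6: 5, 4 → 2
5: 4 → 1
4: 0
Total: 2 + 1 + 0 + 2 + 1 + 0 = 6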